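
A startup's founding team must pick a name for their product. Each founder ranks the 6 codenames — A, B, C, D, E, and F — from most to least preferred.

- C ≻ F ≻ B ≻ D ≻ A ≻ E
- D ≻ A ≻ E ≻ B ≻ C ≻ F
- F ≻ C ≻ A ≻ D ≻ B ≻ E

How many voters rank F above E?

2

Ballots ranking F above E: 2.
Ballots ranking E above F: 1.
So 2 of 3 voters prefer F to E.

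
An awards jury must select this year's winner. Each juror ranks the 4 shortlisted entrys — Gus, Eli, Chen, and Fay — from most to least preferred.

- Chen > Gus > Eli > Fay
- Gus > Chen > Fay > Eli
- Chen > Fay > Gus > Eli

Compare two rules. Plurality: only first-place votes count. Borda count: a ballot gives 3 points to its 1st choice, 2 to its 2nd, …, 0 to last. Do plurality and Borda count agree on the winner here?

Yes

Plurality first-place counts: Gus 1, Eli 0, Chen 2, Fay 0 → Chen.
Borda totals: Gus 6, Eli 1, Chen 8, Fay 3 → Chen.
The two rules agree on Chen.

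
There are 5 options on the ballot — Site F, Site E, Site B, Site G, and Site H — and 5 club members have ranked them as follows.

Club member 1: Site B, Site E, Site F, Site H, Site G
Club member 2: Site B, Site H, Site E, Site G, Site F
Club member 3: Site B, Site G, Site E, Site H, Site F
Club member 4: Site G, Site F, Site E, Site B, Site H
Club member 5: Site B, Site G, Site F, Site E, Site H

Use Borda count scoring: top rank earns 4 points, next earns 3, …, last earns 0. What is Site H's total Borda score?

Borda scores:
  Site F: 2 + 0 + 0 + 3 + 2 = 7
  Site E: 3 + 2 + 2 + 2 + 1 = 10
  Site B: 4 + 4 + 4 + 1 + 4 = 17
  Site G: 0 + 1 + 3 + 4 + 3 = 11
  Site H: 1 + 3 + 1 + 0 + 0 = 5

5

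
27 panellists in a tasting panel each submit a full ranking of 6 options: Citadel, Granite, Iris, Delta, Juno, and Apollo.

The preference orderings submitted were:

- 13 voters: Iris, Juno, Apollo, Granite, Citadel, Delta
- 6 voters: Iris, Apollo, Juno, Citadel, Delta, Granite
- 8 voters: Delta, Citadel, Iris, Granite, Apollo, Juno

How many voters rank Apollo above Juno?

14

Ballots ranking Apollo above Juno: 6+8 = 14.
Ballots ranking Juno above Apollo: 13.
So 14 of 27 voters prefer Apollo to Juno.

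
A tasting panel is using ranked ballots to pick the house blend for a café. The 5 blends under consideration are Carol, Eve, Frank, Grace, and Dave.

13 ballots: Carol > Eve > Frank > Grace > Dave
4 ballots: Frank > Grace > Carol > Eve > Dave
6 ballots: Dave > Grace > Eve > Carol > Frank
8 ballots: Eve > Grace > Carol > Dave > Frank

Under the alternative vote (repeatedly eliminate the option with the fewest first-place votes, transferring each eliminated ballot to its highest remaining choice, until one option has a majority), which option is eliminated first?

Grace

Round 1: Carol 13, Eve 8, Dave 6, Frank 4, Grace 0. Grace has the fewest and is eliminated.
Round 2: Carol 13, Eve 8, Dave 6, Frank 4. Frank has the fewest and is eliminated.
Round 3: Carol 17, Eve 8, Dave 6. Carol has a majority.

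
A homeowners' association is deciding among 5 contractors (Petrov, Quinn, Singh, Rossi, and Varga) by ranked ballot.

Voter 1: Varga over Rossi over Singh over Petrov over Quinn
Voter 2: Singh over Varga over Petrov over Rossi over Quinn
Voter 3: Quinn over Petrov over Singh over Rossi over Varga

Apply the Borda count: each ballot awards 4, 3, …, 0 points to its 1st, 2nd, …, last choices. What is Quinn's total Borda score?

Borda scores:
  Petrov: 1 + 2 + 3 = 6
  Quinn: 0 + 0 + 4 = 4
  Singh: 2 + 4 + 2 = 8
  Rossi: 3 + 1 + 1 = 5
  Varga: 4 + 3 + 0 = 7

4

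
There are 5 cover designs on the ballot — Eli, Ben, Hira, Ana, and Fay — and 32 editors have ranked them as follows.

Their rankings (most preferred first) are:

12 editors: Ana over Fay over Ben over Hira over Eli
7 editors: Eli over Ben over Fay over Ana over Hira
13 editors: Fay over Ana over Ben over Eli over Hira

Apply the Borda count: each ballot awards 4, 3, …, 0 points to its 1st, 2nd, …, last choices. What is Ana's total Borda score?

Borda scores:
  Eli: 12·0 + 7·4 + 13·1 = 41
  Ben: 12·2 + 7·3 + 13·2 = 71
  Hira: 12·1 + 7·0 + 13·0 = 12
  Ana: 12·4 + 7·1 + 13·3 = 94
  Fay: 12·3 + 7·2 + 13·4 = 102

94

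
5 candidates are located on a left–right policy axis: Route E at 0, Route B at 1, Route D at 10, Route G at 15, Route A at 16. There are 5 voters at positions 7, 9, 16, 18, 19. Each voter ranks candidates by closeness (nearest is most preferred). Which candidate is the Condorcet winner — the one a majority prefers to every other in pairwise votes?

With single-peaked preferences on a line, the Condorcet winner is the candidate closest to the median voter.
The median voter (position 16) is closest to Route A at 16.
Check: Route A vs Route E — voters closer to Route A: 4 of 5.

Route A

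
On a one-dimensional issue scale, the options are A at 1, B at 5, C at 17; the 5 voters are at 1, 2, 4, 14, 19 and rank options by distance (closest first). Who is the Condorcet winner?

With single-peaked preferences on a line, the Condorcet winner is the candidate closest to the median voter.
The median voter (position 4) is closest to B at 5.
Check: B vs A — voters closer to B: 3 of 5.

B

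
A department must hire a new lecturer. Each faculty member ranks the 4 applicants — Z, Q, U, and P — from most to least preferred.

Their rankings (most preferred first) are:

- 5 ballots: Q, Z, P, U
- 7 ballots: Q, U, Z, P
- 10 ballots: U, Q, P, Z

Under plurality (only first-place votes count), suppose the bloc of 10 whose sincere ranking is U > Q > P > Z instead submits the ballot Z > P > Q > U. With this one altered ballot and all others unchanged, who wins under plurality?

Q

First-place totals with the altered ballot: Z 10, Q 12, U 0, P 0.
The winner is unchanged: still Q.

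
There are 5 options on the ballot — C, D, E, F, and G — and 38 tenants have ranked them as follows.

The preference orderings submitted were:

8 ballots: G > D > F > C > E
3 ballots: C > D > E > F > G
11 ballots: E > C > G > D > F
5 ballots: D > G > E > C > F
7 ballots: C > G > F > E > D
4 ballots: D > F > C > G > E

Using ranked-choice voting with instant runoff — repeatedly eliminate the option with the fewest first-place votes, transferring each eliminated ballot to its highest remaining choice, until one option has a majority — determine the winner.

D

Round 1: E 11, C 10, D 9, G 8, F 0. F has the fewest and is eliminated.
Round 2: E 11, C 10, D 9, G 8. G has the fewest and is eliminated.
Round 3: D 17, E 11, C 10. C has the fewest and is eliminated.
Round 4: D 20, E 18. D has a majority.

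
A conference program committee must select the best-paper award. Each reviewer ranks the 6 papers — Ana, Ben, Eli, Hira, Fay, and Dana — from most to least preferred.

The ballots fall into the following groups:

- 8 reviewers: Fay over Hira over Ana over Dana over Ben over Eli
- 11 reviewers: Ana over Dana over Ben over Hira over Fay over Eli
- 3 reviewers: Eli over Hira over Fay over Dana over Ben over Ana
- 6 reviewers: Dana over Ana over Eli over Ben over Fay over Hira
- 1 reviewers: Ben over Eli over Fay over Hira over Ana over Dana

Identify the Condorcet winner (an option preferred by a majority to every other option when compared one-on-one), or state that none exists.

Head-to-head results (29 voters total):
Ana vs Ben: Ana wins 25–4.
Ana vs Eli: Ana wins 25–4.
Ana vs Hira: Ana wins 17–12.
Ana vs Fay: Ana wins 17–12.
Ana vs Dana: Ana wins 20–9.
Ben vs Eli: Ben wins 20–9.
Ben vs Hira: Ben wins 18–11.
Ben vs Fay: Ben wins 18–11.
Ben vs Dana: Dana wins 28–1.
Eli vs Hira: Hira wins 19–10.
Eli vs Fay: Fay wins 19–10.
Eli vs Dana: Dana wins 25–4.
Hira vs Fay: Fay wins 15–14.
Hira vs Dana: Dana wins 17–12.
Fay vs Dana: Dana wins 17–12.
Ana beats each rival — Ben (25–4), Eli (25–4), Hira (17–12), Fay (17–12), Dana (20–9) — so Ana is the Condorcet winner.

Ana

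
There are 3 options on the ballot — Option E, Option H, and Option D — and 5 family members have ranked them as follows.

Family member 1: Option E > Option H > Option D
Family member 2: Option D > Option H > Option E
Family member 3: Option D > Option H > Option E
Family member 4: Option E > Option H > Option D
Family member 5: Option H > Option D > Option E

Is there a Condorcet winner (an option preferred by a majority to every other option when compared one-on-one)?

Head-to-head results (5 voters total):
Option E vs Option H: Option H wins 3–2.
Option E vs Option D: Option D wins 3–2.
Option H vs Option D: Option H wins 3–2.
Option H beats each rival — Option E (3–2), Option D (3–2) — so Option H is the Condorcet winner.

Yes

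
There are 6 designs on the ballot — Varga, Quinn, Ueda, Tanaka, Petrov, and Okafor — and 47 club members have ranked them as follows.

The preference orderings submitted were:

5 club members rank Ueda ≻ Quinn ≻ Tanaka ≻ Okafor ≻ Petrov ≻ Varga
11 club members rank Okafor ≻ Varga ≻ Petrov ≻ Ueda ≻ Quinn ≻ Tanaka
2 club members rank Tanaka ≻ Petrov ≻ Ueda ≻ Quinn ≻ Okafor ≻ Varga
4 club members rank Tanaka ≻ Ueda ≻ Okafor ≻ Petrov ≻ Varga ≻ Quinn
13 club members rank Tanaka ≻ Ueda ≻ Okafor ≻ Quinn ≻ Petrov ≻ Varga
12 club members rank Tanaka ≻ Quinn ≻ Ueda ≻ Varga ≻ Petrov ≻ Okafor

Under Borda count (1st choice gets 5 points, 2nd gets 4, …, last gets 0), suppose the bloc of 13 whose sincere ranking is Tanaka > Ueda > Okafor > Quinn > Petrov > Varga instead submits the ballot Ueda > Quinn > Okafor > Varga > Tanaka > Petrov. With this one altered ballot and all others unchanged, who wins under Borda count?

Borda totals with the altered ballot: Varga 98, Quinn 135, Ueda 170, Tanaka 118, Petrov 66, Okafor 118.
The switch changes the winner from Tanaka to Ueda.

Ueda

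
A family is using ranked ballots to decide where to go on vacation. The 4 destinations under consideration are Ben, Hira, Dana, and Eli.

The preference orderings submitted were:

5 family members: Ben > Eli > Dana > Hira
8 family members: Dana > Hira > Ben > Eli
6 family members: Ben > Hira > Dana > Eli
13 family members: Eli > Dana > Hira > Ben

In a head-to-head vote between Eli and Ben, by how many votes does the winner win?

Ballots ranking Eli above Ben: 13.
Ballots ranking Ben above Eli: 5+8+6 = 19.
Ben wins 19–13, a margin of 6.

6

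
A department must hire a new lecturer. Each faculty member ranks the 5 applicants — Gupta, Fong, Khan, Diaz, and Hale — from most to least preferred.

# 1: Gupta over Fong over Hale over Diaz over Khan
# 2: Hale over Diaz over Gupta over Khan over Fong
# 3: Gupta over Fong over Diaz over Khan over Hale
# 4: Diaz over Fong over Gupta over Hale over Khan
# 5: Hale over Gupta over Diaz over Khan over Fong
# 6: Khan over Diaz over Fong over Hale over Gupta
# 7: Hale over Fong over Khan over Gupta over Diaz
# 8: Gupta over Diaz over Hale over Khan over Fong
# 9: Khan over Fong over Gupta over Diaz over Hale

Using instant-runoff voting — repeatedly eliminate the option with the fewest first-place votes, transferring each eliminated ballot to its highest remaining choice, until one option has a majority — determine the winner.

Gupta

Round 1: Gupta 3, Hale 3, Khan 2, Diaz 1, Fong 0. Fong has the fewest and is eliminated.
Round 2: Gupta 3, Hale 3, Khan 2, Diaz 1. Diaz has the fewest and is eliminated.
Round 3: Gupta 4, Hale 3, Khan 2. Khan has the fewest and is eliminated.
Round 4: Gupta 5, Hale 4. Gupta has a majority.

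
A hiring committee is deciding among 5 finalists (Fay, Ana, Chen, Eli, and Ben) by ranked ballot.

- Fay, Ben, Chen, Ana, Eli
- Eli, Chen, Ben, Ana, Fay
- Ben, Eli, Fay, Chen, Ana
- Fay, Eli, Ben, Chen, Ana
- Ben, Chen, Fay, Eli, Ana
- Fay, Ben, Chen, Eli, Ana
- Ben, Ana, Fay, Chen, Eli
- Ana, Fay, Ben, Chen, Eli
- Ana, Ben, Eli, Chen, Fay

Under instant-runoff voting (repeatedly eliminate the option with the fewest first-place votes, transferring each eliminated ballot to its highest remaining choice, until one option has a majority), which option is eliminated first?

Chen

Round 1: Fay 3, Ben 3, Ana 2, Eli 1, Chen 0. Chen has the fewest and is eliminated.
Round 2: Fay 3, Ben 3, Ana 2, Eli 1. Eli has the fewest and is eliminated.
Round 3: Ben 4, Fay 3, Ana 2. Ana has the fewest and is eliminated.
Round 4: Ben 5, Fay 4. Ben has a majority.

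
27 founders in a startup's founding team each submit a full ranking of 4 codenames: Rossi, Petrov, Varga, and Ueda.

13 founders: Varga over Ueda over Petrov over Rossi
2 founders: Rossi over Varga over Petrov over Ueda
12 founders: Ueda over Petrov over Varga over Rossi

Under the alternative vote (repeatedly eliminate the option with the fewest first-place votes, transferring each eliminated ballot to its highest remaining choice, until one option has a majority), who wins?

Round 1: Varga 13, Ueda 12, Rossi 2, Petrov 0. Petrov has the fewest and is eliminated.
Round 2: Varga 13, Ueda 12, Rossi 2. Rossi has the fewest and is eliminated.
Round 3: Varga 15, Ueda 12. Varga has a majority.

Varga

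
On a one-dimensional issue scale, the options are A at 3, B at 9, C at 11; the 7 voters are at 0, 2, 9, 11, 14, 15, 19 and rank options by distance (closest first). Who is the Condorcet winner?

With single-peaked preferences on a line, the Condorcet winner is the candidate closest to the median voter.
The median voter (position 11) is closest to C at 11.
Check: C vs B — voters closer to C: 4 of 7.

C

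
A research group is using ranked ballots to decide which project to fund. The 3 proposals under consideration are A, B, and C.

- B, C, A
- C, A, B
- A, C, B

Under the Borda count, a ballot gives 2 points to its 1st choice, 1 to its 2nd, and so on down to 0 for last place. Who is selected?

C

Borda scores:
  A: 0 + 1 + 2 = 3
  B: 2 + 0 + 0 = 2
  C: 1 + 2 + 1 = 4
C has the highest total.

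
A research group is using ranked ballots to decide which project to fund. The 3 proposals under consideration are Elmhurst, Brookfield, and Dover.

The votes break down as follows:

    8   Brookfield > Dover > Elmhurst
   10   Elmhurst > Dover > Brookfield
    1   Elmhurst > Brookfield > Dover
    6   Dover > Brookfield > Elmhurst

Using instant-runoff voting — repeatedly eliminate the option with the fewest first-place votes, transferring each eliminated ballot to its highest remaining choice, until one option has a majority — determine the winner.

Round 1: Elmhurst 11, Brookfield 8, Dover 6. Dover has the fewest and is eliminated.
Round 2: Brookfield 14, Elmhurst 11. Brookfield has a majority.

Brookfield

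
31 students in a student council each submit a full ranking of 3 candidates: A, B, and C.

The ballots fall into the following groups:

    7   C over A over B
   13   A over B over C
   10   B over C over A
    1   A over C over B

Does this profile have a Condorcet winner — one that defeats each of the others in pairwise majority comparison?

No

Head-to-head results (31 voters total):
A vs B: A wins 21–10.
A vs C: C wins 17–14.
B vs C: B wins 23–8.
No candidate beats all others: A beats B beats C beats A, a majority cycle.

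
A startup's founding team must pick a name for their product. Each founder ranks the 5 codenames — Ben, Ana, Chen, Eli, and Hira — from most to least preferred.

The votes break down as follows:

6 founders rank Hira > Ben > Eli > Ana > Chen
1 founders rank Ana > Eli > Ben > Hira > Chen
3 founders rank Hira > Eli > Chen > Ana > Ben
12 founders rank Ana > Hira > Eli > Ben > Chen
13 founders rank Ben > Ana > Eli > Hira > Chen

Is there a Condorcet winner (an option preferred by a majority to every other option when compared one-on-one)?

Head-to-head results (35 voters total):
Ben vs Ana: Ben wins 19–16.
Ben vs Chen: Ben wins 32–3.
Ben vs Eli: Ben wins 19–16.
Ben vs Hira: Hira wins 21–14.
Ana vs Chen: Ana wins 32–3.
Ana vs Eli: Ana wins 26–9.
Ana vs Hira: Ana wins 26–9.
Chen vs Eli: Eli wins 35–0.
Chen vs Hira: Hira wins 35–0.
Eli vs Hira: Hira wins 21–14.
No candidate beats all others: Ben beats Ana beats Hira beats Ben, a majority cycle.

No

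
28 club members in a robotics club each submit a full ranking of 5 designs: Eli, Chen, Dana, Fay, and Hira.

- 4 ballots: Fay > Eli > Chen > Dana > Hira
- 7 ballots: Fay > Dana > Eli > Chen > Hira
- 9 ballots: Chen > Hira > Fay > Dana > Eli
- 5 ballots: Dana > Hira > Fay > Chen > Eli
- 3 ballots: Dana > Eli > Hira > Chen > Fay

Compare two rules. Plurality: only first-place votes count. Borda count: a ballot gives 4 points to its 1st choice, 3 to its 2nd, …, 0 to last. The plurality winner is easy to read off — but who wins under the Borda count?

Plurality first-place counts: Eli 0, Chen 9, Dana 8, Fay 11, Hira 0 → Fay.
Borda totals: Eli 35, Chen 59, Dana 66, Fay 72, Hira 48 → Fay.

Fay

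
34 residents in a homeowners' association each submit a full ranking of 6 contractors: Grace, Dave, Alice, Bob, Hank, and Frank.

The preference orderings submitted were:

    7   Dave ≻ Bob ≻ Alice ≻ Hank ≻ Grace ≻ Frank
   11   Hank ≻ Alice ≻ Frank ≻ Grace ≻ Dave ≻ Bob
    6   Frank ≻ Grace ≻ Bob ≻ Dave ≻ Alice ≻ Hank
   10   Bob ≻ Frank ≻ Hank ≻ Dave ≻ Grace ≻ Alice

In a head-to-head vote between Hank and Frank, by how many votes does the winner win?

2

Ballots ranking Hank above Frank: 7+11 = 18.
Ballots ranking Frank above Hank: 6+10 = 16.
Hank wins 18–16, a margin of 2.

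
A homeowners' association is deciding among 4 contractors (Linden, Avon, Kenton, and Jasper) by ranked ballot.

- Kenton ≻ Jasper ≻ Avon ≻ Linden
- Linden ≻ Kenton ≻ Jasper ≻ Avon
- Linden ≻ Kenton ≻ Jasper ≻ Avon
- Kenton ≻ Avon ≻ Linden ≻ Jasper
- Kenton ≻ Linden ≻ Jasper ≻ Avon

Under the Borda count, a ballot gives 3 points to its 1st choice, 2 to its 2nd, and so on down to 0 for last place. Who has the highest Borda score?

Kenton

Borda scores:
  Linden: 0 + 3 + 3 + 1 + 2 = 9
  Avon: 1 + 0 + 0 + 2 + 0 = 3
  Kenton: 3 + 2 + 2 + 3 + 3 = 13
  Jasper: 2 + 1 + 1 + 0 + 1 = 5
Kenton has the highest total.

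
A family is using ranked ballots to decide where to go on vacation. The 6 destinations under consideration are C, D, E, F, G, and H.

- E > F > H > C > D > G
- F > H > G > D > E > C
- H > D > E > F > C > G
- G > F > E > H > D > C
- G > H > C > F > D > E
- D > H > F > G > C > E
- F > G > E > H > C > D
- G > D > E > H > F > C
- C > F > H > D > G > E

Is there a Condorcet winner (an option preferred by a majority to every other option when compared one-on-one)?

Yes

Head-to-head results (9 voters total):
C vs D: D wins 5–4.
C vs E: E wins 6–3.
C vs F: F wins 7–2.
C vs G: G wins 6–3.
C vs H: H wins 8–1.
D vs E: D wins 6–3.
D vs F: F wins 6–3.
D vs G: G wins 5–4.
D vs H: H wins 7–2.
E vs F: F wins 6–3.
E vs G: G wins 7–2.
E vs H: H wins 5–4.
F vs G: F wins 6–3.
F vs H: F wins 5–4.
G vs H: H wins 5–4.
F beats each rival — C (7–2), D (6–3), E (6–3), G (6–3), H (5–4) — so F is the Condorcet winner.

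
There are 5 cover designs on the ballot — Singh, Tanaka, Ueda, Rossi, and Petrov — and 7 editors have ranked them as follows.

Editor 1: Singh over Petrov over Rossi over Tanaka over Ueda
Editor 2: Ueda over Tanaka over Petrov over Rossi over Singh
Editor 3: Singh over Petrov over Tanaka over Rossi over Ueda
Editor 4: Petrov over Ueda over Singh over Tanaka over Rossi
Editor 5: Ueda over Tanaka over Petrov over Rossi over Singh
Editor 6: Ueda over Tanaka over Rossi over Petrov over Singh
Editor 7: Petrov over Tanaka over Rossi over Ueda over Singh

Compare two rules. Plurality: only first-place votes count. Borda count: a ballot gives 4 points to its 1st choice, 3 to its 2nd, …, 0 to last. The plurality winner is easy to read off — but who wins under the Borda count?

Petrov

Plurality first-place counts: Singh 2, Tanaka 0, Ueda 3, Rossi 0, Petrov 2 → Ueda.
Borda totals: Singh 10, Tanaka 16, Ueda 16, Rossi 9, Petrov 19 → Petrov.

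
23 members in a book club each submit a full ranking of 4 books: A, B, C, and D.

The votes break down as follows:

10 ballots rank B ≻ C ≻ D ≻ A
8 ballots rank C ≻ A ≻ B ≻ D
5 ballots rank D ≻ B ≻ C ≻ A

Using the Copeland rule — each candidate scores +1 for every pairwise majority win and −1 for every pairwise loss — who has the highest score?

Pairwise results:
  A vs B: B wins 15–8.
  A vs C: C wins 23–0.
  A vs D: D wins 15–8.
  B vs C: B wins 15–8.
  B vs D: B wins 18–5.
  C vs D: C wins 18–5.
Copeland scores (wins − losses):
  A: 0 − 3 = -3
  B: 3 − 0 = 3
  C: 2 − 1 = 1
  D: 1 − 2 = -1
B has the best Copeland score.

B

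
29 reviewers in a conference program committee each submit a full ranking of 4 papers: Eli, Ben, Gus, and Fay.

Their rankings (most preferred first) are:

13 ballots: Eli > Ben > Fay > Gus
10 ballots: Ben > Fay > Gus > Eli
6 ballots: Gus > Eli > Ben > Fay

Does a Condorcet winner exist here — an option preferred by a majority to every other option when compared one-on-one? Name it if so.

There is no Condorcet winner

Head-to-head results (29 voters total):
Eli vs Ben: Eli wins 19–10.
Eli vs Gus: Gus wins 16–13.
Eli vs Fay: Eli wins 19–10.
Ben vs Gus: Ben wins 23–6.
Ben vs Fay: Ben wins 29–0.
Gus vs Fay: Fay wins 23–6.
No candidate beats all others: Eli beats Ben beats Gus beats Eli, a majority cycle.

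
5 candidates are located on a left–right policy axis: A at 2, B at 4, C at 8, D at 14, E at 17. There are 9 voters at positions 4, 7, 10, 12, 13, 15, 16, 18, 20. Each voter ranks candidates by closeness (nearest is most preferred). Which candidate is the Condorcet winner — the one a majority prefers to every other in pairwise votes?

D

With single-peaked preferences on a line, the Condorcet winner is the candidate closest to the median voter.
The median voter (position 13) is closest to D at 14.
Check: D vs A — voters closer to D: 7 of 9.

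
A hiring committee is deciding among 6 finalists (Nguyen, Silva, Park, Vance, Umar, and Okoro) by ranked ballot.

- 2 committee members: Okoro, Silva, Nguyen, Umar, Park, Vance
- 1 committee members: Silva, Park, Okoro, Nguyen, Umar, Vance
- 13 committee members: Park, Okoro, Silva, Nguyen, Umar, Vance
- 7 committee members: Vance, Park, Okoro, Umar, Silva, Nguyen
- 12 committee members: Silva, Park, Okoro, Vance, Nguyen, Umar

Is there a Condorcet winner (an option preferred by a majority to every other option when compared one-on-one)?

Head-to-head results (35 voters total):
Nguyen vs Silva: Silva wins 35–0.
Nguyen vs Park: Park wins 33–2.
Nguyen vs Vance: Vance wins 19–16.
Nguyen vs Umar: Nguyen wins 28–7.
Nguyen vs Okoro: Okoro wins 35–0.
Silva vs Park: Park wins 20–15.
Silva vs Vance: Silva wins 28–7.
Silva vs Umar: Silva wins 28–7.
Silva vs Okoro: Okoro wins 22–13.
Park vs Vance: Park wins 28–7.
Park vs Umar: Park wins 33–2.
Park vs Okoro: Park wins 33–2.
Vance vs Umar: Vance wins 19–16.
Vance vs Okoro: Okoro wins 28–7.
Umar vs Okoro: Okoro wins 35–0.
Park beats each rival — Nguyen (33–2), Silva (20–15), Vance (28–7), Umar (33–2), Okoro (33–2) — so Park is the Condorcet winner.

Yes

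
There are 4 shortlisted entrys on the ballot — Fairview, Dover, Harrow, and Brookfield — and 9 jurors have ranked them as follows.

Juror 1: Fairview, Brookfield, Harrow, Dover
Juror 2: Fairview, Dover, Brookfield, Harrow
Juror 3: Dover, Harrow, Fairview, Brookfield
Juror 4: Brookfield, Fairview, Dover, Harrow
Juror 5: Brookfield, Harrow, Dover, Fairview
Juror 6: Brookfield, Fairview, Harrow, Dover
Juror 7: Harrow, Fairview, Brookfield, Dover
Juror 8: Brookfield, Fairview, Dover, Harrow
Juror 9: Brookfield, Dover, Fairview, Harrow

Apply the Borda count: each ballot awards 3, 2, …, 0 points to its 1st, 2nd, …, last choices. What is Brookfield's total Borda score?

19

Borda scores:
  Fairview: 3 + 3 + 1 + 2 + 0 + 2 + 2 + 2 + 1 = 16
  Dover: 0 + 2 + 3 + 1 + 1 + 0 + 0 + 1 + 2 = 10
  Harrow: 1 + 0 + 2 + 0 + 2 + 1 + 3 + 0 + 0 = 9
  Brookfield: 2 + 1 + 0 + 3 + 3 + 3 + 1 + 3 + 3 = 19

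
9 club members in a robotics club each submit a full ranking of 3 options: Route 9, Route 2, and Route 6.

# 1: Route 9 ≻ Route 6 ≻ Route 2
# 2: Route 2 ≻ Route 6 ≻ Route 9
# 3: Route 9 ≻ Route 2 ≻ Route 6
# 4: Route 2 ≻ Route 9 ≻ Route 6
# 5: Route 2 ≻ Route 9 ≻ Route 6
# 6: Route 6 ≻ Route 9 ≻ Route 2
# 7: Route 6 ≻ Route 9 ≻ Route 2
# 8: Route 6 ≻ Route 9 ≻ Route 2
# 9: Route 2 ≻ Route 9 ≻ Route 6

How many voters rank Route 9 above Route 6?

5

Ballots ranking Route 9 above Route 6: 5.
Ballots ranking Route 6 above Route 9: 4.
So 5 of 9 voters prefer Route 9 to Route 6.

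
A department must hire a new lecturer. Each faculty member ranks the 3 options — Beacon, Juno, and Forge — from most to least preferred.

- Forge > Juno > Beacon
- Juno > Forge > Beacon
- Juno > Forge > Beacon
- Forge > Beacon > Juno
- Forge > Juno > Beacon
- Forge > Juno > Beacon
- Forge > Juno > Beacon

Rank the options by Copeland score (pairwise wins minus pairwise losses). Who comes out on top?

Forge

Pairwise results:
  Beacon vs Juno: Juno wins 6–1.
  Beacon vs Forge: Forge wins 7–0.
  Juno vs Forge: Forge wins 5–2.
Copeland scores (wins − losses):
  Beacon: 0 − 2 = -2
  Juno: 1 − 1 = 0
  Forge: 2 − 0 = 2
Forge has the best Copeland score.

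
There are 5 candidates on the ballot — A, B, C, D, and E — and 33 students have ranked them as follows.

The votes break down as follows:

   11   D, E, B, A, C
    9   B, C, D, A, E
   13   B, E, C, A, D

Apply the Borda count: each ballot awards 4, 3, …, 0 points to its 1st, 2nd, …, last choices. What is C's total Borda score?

53

Borda scores:
  A: 11·1 + 9·1 + 13·1 = 33
  B: 11·2 + 9·4 + 13·4 = 110
  C: 11·0 + 9·3 + 13·2 = 53
  D: 11·4 + 9·2 + 13·0 = 62
  E: 11·3 + 9·0 + 13·3 = 72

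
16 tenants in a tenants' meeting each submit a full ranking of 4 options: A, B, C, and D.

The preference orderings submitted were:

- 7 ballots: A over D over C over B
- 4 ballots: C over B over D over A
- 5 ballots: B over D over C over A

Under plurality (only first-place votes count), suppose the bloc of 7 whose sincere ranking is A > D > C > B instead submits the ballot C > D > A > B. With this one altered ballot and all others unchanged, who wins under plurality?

First-place totals with the altered ballot: A 0, B 5, C 11, D 0.
The switch changes the winner from A to C.

C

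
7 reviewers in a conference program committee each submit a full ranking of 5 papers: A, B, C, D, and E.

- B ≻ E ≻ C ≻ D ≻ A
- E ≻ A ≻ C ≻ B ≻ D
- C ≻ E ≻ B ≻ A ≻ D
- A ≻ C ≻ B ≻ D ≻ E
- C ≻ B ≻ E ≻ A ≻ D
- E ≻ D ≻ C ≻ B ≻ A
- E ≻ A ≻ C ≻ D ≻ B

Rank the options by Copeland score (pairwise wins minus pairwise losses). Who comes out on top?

E

Pairwise results:
  A vs B: B wins 4–3.
  A vs C: C wins 4–3.
  A vs D: A wins 5–2.
  A vs E: E wins 6–1.
  B vs C: C wins 6–1.
  B vs D: B wins 5–2.
  B vs E: E wins 4–3.
  C vs D: C wins 6–1.
  C vs E: E wins 4–3.
  D vs E: E wins 6–1.
Copeland scores (wins − losses):
  A: 1 − 3 = -2
  B: 2 − 2 = 0
  C: 3 − 1 = 2
  D: 0 − 4 = -4
  E: 4 − 0 = 4
E has the best Copeland score.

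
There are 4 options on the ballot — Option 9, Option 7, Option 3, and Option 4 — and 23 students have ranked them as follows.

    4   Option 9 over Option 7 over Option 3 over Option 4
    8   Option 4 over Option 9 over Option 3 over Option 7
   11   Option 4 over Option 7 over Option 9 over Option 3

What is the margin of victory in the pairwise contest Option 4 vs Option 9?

15

Ballots ranking Option 4 above Option 9: 8+11 = 19.
Ballots ranking Option 9 above Option 4: 4.
Option 4 wins 19–4, a margin of 15.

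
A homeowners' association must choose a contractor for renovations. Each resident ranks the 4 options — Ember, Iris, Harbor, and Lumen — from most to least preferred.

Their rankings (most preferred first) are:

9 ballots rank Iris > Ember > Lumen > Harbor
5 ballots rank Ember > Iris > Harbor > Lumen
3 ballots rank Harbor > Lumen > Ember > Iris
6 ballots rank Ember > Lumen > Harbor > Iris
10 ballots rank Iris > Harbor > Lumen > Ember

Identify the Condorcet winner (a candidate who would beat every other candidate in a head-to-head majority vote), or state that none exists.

Iris

Head-to-head results (33 voters total):
Ember vs Iris: Iris wins 19–14.
Ember vs Harbor: Ember wins 20–13.
Ember vs Lumen: Ember wins 20–13.
Iris vs Harbor: Iris wins 24–9.
Iris vs Lumen: Iris wins 24–9.
Harbor vs Lumen: Harbor wins 18–15.
Iris beats each rival — Ember (19–14), Harbor (24–9), Lumen (24–9) — so Iris is the Condorcet winner.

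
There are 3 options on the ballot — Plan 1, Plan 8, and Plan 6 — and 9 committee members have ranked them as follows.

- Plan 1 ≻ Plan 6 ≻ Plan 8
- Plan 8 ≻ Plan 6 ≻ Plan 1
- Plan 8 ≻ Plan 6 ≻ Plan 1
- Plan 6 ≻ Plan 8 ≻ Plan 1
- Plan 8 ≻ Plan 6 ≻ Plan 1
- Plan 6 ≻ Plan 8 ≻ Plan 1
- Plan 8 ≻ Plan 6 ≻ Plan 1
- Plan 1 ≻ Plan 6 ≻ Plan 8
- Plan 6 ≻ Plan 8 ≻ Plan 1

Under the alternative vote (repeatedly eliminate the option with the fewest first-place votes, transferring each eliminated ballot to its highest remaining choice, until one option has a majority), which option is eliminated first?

Round 1: Plan 8 4, Plan 6 3, Plan 1 2. Plan 1 has the fewest and is eliminated.
Round 2: Plan 6 5, Plan 8 4. Plan 6 has a majority.

Plan 1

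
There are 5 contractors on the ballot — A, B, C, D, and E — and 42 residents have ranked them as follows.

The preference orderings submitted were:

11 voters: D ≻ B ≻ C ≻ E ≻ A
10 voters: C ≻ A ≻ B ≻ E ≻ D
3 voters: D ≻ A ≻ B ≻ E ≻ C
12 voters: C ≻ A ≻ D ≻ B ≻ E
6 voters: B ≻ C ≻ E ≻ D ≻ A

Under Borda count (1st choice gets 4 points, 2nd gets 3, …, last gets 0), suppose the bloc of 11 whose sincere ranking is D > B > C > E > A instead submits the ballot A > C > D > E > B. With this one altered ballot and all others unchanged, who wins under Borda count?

Borda totals with the altered ballot: A 119, B 62, C 139, D 64, E 36.
The winner is unchanged: still C.

C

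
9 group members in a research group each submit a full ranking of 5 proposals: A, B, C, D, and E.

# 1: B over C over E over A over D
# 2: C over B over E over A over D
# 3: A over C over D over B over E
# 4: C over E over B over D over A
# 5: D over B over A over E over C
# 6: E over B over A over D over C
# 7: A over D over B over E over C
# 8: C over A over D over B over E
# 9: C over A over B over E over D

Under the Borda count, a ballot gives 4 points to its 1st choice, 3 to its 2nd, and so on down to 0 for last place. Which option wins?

C

Borda scores:
  A: 1 + 1 + 4 + 0 + 2 + 2 + 4 + 3 + 3 = 20
  B: 4 + 3 + 1 + 2 + 3 + 3 + 2 + 1 + 2 = 21
  C: 3 + 4 + 3 + 4 + 0 + 0 + 0 + 4 + 4 = 22
  D: 0 + 0 + 2 + 1 + 4 + 1 + 3 + 2 + 0 = 13
  E: 2 + 2 + 0 + 3 + 1 + 4 + 1 + 0 + 1 = 14
C has the highest total.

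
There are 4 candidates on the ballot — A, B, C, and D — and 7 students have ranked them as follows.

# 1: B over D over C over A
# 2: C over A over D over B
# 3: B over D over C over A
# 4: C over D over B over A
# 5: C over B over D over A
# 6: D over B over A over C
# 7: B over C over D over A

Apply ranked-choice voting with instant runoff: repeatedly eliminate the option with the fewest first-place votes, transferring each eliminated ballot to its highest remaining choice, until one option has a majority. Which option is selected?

Round 1: B 3, C 3, D 1, A 0. A has the fewest and is eliminated.
Round 2: B 3, C 3, D 1. D has the fewest and is eliminated.
Round 3: B 4, C 3. B has a majority.

B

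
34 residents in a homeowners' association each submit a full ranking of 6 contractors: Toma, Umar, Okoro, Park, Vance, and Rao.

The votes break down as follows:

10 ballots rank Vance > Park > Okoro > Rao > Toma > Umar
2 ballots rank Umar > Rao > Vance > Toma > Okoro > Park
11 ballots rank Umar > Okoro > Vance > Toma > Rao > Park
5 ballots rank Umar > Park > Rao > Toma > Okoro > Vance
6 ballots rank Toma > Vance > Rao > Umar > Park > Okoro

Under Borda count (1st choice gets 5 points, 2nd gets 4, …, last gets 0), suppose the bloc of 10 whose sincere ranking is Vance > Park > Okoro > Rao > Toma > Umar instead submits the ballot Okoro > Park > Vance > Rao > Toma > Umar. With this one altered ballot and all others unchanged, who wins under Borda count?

Umar

Borda totals with the altered ballot: Toma 76, Umar 102, Okoro 101, Park 66, Vance 93, Rao 72.
The switch changes the winner from Vance to Umar.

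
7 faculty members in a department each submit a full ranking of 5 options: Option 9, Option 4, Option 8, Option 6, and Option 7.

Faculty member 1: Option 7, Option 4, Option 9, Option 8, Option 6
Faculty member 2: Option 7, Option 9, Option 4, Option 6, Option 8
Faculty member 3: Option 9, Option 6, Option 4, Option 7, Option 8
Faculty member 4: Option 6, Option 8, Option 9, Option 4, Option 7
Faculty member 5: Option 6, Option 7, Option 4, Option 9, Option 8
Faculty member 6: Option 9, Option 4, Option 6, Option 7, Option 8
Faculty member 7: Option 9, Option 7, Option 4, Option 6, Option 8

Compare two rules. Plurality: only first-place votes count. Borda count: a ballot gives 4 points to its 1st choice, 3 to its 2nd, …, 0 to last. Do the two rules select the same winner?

Plurality first-place counts: Option 9 3, Option 4 0, Option 8 0, Option 6 2, Option 7 2 → Option 9.
Borda totals: Option 9 20, Option 4 15, Option 8 4, Option 6 15, Option 7 16 → Option 9.
The two rules agree on Option 9.

Yes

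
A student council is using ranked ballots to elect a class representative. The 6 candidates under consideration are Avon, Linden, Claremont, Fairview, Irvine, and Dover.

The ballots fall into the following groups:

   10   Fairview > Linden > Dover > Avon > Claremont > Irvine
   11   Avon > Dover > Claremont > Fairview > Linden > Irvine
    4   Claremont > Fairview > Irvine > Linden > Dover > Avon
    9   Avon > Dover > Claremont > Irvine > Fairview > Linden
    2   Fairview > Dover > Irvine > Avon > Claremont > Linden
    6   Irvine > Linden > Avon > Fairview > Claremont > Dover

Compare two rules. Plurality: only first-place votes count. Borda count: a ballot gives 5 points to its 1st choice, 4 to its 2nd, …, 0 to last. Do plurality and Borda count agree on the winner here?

Yes

Plurality first-place counts: Avon 20, Linden 0, Claremont 4, Fairview 12, Irvine 6, Dover 0 → Avon.
Borda totals: Avon 142, Linden 83, Claremont 98, Fairview 119, Irvine 66, Dover 122 → Avon.
The two rules agree on Avon.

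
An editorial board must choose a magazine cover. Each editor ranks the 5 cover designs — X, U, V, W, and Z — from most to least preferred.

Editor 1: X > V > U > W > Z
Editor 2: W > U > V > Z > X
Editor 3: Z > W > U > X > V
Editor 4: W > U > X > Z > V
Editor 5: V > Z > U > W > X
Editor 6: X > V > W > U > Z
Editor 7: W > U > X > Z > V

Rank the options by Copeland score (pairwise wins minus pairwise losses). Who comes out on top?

Pairwise results:
  X vs U: U wins 5–2.
  X vs V: X wins 5–2.
  X vs W: W wins 5–2.
  X vs Z: X wins 4–3.
  U vs V: U wins 4–3.
  U vs W: W wins 5–2.
  U vs Z: U wins 5–2.
  V vs W: W wins 4–3.
  V vs Z: V wins 4–3.
  W vs Z: W wins 5–2.
Copeland scores (wins − losses):
  X: 2 − 2 = 0
  U: 3 − 1 = 2
  V: 1 − 3 = -2
  W: 4 − 0 = 4
  Z: 0 − 4 = -4
W has the best Copeland score.

W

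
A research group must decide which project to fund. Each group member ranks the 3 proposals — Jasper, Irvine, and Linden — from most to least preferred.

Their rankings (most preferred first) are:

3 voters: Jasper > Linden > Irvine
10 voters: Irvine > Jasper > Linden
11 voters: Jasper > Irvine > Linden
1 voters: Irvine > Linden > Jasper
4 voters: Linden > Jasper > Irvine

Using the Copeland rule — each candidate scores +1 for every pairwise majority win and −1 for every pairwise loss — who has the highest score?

Jasper

Pairwise results:
  Jasper vs Irvine: Jasper wins 18–11.
  Jasper vs Linden: Jasper wins 24–5.
  Irvine vs Linden: Irvine wins 22–7.
Copeland scores (wins − losses):
  Jasper: 2 − 0 = 2
  Irvine: 1 − 1 = 0
  Linden: 0 − 2 = -2
Jasper has the best Copeland score.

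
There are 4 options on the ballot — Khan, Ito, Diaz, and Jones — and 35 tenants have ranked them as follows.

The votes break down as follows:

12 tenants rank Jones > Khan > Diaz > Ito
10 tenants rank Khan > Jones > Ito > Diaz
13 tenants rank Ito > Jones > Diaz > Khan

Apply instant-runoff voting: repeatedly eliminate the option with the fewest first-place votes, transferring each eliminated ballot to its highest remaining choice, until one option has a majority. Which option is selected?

Round 1: Ito 13, Jones 12, Khan 10, Diaz 0. Diaz has the fewest and is eliminated.
Round 2: Ito 13, Jones 12, Khan 10. Khan has the fewest and is eliminated.
Round 3: Jones 22, Ito 13. Jones has a majority.

Jones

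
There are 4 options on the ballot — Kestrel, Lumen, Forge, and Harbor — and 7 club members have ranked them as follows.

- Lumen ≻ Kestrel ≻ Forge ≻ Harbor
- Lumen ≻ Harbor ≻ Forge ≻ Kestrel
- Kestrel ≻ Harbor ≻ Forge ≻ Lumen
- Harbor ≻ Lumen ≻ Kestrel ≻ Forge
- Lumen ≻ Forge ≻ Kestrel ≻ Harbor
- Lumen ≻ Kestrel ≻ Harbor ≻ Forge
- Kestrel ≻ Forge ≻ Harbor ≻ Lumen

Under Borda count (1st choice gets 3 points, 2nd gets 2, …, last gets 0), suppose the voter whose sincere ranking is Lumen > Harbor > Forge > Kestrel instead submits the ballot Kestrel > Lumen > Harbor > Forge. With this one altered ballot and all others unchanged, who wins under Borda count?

Kestrel

Borda totals with the altered ballot: Kestrel 15, Lumen 13, Forge 6, Harbor 8.
The switch changes the winner from Lumen to Kestrel.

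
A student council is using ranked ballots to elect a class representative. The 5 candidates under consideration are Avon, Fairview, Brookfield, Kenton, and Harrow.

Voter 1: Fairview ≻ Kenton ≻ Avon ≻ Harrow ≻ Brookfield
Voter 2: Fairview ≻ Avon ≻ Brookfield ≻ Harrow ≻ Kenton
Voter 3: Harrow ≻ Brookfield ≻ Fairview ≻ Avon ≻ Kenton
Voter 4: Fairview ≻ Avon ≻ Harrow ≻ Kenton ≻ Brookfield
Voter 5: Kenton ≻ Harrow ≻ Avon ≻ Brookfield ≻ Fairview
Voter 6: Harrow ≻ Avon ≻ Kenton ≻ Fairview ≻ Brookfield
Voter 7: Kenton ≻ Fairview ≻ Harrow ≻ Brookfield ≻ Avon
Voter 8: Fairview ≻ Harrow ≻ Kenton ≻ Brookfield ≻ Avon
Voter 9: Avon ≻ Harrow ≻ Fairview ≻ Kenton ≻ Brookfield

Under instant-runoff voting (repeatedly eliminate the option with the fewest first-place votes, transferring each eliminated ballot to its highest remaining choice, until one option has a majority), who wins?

Fairview

Round 1: Fairview 4, Kenton 2, Harrow 2, Avon 1, Brookfield 0. Brookfield has the fewest and is eliminated.
Round 2: Fairview 4, Kenton 2, Harrow 2, Avon 1. Avon has the fewest and is eliminated.
Round 3: Fairview 4, Harrow 3, Kenton 2. Kenton has the fewest and is eliminated.
Round 4: Fairview 5, Harrow 4. Fairview has a majority.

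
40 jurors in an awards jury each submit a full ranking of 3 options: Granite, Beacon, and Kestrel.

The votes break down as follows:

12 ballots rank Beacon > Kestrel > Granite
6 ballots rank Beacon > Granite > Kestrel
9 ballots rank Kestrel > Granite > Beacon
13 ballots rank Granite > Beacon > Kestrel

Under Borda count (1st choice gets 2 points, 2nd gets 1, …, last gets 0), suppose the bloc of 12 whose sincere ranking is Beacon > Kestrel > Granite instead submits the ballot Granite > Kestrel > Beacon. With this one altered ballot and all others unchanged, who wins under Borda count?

Granite

Borda totals with the altered ballot: Granite 65, Beacon 25, Kestrel 30.
The switch changes the winner from Beacon to Granite.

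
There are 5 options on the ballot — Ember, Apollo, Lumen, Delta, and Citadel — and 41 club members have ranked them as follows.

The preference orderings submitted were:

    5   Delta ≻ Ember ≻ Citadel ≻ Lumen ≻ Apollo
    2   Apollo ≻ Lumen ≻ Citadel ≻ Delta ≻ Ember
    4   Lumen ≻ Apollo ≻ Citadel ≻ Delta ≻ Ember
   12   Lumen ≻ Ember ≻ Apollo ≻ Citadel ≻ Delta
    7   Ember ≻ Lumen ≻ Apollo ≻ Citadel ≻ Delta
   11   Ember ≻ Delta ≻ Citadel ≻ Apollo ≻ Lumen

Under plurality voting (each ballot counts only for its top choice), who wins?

First-place vote totals:
  Ember: 18
  Apollo: 2
  Lumen: 16
  Delta: 5
  Citadel: 0
Ember has the most first-place votes.

Ember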